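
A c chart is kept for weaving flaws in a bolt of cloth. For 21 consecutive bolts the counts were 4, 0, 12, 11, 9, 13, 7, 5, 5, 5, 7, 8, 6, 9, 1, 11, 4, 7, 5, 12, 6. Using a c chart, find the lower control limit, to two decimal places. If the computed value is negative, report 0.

c̄ = (4 + 0 + 12 + 11 + 9 + 13 + 7 + 5 + 5 + 5 + 7 + 8 + 6 + 9 + 1 + 11 + 4 + 7 + 5 + 12 + 6) / 21 = 147 / 21 = 7.0000
LCL = c̄ − 3√c̄ = 7.0000 − 3 × 2.6458 = -0.9373 → 0 (cannot be negative)

0.00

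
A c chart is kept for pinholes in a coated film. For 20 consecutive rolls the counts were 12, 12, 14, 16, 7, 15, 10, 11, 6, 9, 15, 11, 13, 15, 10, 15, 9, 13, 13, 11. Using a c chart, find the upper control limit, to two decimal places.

c̄ = (12 + 12 + 14 + 16 + 7 + 15 + 10 + 11 + 6 + 9 + 15 + 11 + 13 + 15 + 10 + 15 + 9 + 13 + 13 + 11) / 20 = 237 / 20 = 11.8500
UCL = c̄ + 3√c̄ = 11.8500 + 3 × √11.8500 = 11.8500 + 3 × 3.4424 = 22.1771

22.18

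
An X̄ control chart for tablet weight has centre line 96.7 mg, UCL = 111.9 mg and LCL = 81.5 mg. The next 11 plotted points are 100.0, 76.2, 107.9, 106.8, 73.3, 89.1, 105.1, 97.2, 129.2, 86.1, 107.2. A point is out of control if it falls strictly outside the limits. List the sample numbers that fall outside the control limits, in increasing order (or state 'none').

Compare each point to [81.5, 111.9]: sample 2 = 76.2 < LCL; sample 5 = 73.3 < LCL; sample 9 = 129.2 > UCL.

2, 5, 9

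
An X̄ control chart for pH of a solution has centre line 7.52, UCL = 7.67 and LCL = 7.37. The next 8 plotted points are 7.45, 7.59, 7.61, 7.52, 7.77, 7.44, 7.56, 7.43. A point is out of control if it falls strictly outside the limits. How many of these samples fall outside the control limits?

Compare each point to [7.37, 7.67]: sample 5 = 7.77 > UCL.

1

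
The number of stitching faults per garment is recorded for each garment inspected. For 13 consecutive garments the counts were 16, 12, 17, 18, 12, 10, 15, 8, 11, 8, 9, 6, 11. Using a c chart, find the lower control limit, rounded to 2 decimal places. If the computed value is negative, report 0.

1.48

c̄ = (16 + 12 + 17 + 18 + 12 + 10 + 15 + 8 + 11 + 8 + 9 + 6 + 11) / 13 = 153 / 13 = 11.7692
LCL = c̄ − 3√c̄ = 11.7692 − 3 × 3.4306 = 1.4773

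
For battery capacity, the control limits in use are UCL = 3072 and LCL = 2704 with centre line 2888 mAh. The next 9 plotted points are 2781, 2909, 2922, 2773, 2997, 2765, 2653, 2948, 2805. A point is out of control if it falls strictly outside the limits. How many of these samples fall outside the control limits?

Compare each point to [2704, 3072]: sample 7 = 2653 < LCL.

1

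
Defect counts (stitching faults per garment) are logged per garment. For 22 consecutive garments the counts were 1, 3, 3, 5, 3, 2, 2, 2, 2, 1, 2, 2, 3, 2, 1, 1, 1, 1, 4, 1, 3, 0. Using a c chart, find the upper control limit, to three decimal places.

6.336

c̄ = (1 + 3 + 3 + 5 + 3 + 2 + 2 + 2 + 2 + 1 + 2 + 2 + 3 + 2 + 1 + 1 + 1 + 1 + 4 + 1 + 3 + 0) / 22 = 45 / 22 = 2.0455
UCL = c̄ + 3√c̄ = 2.0455 + 3 × √2.0455 = 2.0455 + 3 × 1.4302 = 6.3360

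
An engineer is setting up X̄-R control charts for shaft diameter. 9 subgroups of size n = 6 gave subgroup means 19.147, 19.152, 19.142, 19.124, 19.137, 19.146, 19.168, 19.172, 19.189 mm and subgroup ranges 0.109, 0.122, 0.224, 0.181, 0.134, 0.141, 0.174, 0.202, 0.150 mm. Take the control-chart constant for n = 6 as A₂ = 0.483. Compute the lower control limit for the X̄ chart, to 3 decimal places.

19.076

X̄̄ = (19.147 + 19.152 + 19.142 + 19.124 + 19.137 + 19.146 + 19.168 + 19.172 + 19.189) / 9 = 172.3770 / 9 = 19.1530
R̄ = (0.109 + 0.122 + 0.224 + 0.181 + 0.134 + 0.141 + 0.174 + 0.202 + 0.150) / 9 = 1.4370 / 9 = 0.1597
LCL = X̄̄ − A₂·R̄ = 19.1530 − 0.483 × 0.1597 = 19.0759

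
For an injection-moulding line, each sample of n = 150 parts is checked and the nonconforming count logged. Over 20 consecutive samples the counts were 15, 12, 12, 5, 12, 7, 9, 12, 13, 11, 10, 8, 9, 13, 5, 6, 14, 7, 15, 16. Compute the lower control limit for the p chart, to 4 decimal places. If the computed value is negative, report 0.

0.0077

p̄ = Σdᵢ / (k·n) = 211 / (20 × 150) = 0.07033
LCL = p̄ − 3·√(p̄(1−p̄)/n) = 0.07033 − 3 × 0.02088 = 0.00770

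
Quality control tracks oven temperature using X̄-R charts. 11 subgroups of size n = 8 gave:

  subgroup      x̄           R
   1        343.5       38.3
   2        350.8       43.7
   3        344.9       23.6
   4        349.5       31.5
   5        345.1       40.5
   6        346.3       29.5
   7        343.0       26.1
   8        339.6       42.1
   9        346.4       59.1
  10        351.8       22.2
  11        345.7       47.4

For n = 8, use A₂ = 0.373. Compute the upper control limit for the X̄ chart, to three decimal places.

X̄̄ = (343.5 + 350.8 + 344.9 + 349.5 + 345.1 + 346.3 + 343.0 + 339.6 + 346.4 + 351.8 + 345.7) / 11 = 3806.6000 / 11 = 346.0545
R̄ = (38.3 + 43.7 + 23.6 + 31.5 + 40.5 + 29.5 + 26.1 + 42.1 + 59.1 + 22.2 + 47.4) / 11 = 404.0000 / 11 = 36.7273
UCL = X̄̄ + A₂·R̄ = 346.0545 + 0.373 × 36.7273 = 359.7538

359.754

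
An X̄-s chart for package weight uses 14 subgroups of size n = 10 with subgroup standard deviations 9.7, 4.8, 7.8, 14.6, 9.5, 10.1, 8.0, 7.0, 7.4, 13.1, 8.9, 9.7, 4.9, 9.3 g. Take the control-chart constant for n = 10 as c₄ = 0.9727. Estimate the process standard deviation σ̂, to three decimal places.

s̄ = (9.7 + 4.8 + 7.8 + 14.6 + 9.5 + 10.1 + 8.0 + 7.0 + 7.4 + 13.1 + 8.9 + 9.7 + 4.9 + 9.3) / 14 = 8.9143
σ̂ = s̄ / c₄ = 8.9143 / 0.9727 = 9.1645

9.164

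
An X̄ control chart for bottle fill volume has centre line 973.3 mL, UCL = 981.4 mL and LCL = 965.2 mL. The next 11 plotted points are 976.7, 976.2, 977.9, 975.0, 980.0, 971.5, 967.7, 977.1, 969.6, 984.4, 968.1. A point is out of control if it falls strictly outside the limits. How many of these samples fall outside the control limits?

1

Compare each point to [965.2, 981.4]: sample 10 = 984.4 > UCL.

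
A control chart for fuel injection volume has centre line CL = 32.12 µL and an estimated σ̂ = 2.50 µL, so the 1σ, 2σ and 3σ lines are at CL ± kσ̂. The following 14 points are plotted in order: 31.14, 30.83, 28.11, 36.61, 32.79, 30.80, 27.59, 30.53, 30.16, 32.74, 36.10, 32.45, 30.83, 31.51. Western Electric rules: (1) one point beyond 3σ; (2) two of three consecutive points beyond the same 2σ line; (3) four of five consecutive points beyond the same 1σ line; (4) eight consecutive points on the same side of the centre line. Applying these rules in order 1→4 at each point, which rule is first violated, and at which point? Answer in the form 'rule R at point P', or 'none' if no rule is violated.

Zone of each point (C = within 1σ̂, B = 1σ̂–2σ̂, A = 2σ̂–3σ̂, * = beyond 3σ̂; sign = side of CL): 1:-C, 2:-C, 3:-B, 4:+B, 5:+C, 6:-C, 7:-B, 8:-C, 9:-C, 10:+C, 11:+B, 12:+C, 13:-C, 14:-C
No rule fires across all 14 points.

none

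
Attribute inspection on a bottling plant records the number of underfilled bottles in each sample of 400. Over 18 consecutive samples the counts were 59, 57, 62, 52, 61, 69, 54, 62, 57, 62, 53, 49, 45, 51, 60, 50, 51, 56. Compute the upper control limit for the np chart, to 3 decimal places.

p̄ = Σdᵢ / (k·n) = 1010 / (18 × 400) = 0.14028
UCL = np̄ + 3·√(np̄(1−p̄)) = 56.1111 + 3 × √(56.1111×0.85972) = 56.1111 + 3 × 6.9455 = 76.9476

76.948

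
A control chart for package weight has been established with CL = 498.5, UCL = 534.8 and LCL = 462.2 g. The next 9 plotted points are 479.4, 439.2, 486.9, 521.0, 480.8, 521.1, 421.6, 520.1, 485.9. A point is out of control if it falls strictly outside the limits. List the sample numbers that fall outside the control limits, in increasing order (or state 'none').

Compare each point to [462.2, 534.8]: sample 2 = 439.2 < LCL; sample 7 = 421.6 < LCL.

2, 7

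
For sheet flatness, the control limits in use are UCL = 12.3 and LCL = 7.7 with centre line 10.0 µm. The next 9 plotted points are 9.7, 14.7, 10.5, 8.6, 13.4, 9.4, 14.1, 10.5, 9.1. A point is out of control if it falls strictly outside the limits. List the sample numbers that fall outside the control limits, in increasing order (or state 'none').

2, 5, 7

Compare each point to [7.7, 12.3]: sample 2 = 14.7 > UCL; sample 5 = 13.4 > UCL; sample 7 = 14.1 > UCL.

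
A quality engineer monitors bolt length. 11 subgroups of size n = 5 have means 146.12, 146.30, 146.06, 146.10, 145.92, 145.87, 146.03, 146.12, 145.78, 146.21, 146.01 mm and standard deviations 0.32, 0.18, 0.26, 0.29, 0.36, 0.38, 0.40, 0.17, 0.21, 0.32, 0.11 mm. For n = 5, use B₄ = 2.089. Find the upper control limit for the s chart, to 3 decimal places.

0.570

s̄ = (0.32 + 0.18 + 0.26 + 0.29 + 0.36 + 0.38 + 0.40 + 0.17 + 0.21 + 0.32 + 0.11) / 11 = 0.2727
UCL_s = B₄·s̄ = 2.089 × 0.2727 = 0.5697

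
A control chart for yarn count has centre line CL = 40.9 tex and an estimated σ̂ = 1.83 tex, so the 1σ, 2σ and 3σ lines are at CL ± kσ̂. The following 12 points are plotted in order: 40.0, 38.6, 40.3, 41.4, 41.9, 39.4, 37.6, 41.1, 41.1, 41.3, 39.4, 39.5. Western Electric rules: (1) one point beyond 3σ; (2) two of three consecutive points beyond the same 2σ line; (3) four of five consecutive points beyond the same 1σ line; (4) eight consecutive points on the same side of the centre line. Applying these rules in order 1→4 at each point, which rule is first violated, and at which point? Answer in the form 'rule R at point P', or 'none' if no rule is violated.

none

Zone of each point (C = within 1σ̂, B = 1σ̂–2σ̂, A = 2σ̂–3σ̂, * = beyond 3σ̂; sign = side of CL): 1:-C, 2:-B, 3:-C, 4:+C, 5:+C, 6:-C, 7:-B, 8:+C, 9:+C, 10:+C, 11:-C, 12:-C
No rule fires across all 12 points.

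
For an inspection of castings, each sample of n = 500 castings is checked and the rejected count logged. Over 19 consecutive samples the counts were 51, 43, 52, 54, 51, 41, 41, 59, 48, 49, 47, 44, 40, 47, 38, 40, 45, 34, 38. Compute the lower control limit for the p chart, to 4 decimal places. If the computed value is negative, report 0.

p̄ = Σdᵢ / (k·n) = 862 / (19 × 500) = 0.09074
LCL = p̄ − 3·√(p̄(1−p̄)/n) = 0.09074 − 3 × 0.01285 = 0.05220

0.0522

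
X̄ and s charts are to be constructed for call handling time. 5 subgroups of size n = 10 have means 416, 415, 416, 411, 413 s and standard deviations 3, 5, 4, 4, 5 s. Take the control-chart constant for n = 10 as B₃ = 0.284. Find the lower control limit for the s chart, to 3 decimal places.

1.193

s̄ = (3 + 5 + 4 + 4 + 5) / 5 = 4.2000
LCL_s = B₃·s̄ = 0.284 × 4.2000 = 1.1928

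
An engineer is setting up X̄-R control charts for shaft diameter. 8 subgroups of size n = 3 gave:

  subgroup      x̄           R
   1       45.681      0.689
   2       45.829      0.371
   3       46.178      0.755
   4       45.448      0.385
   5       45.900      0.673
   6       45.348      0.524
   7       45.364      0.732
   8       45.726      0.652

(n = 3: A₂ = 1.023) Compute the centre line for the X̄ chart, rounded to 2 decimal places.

45.68

X̄̄ = (45.681 + 45.829 + 46.178 + 45.448 + 45.900 + 45.348 + 45.364 + 45.726) / 8 = 365.4740 / 8 = 45.6842
CL = X̄̄ = 45.6842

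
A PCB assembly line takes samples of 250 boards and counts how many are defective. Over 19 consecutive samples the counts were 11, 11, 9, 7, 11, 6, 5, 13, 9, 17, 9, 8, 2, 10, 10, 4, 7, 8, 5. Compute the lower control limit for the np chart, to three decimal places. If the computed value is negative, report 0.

0.000

p̄ = Σdᵢ / (k·n) = 162 / (19 × 250) = 0.03411
LCL = np̄ − 3·√(np̄(1−p̄)) = 8.5263 − 3 × 2.8698 = -0.0830 → 0 (negative, so LCL = 0)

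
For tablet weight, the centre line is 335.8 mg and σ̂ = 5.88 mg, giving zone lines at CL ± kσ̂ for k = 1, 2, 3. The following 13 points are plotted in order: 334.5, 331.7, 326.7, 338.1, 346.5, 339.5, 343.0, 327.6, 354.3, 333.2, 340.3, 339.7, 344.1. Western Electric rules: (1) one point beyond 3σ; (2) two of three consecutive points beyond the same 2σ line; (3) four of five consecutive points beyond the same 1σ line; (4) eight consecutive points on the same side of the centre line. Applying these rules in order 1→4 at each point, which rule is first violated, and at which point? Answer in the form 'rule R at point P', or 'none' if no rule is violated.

Zone of each point (C = within 1σ̂, B = 1σ̂–2σ̂, A = 2σ̂–3σ̂, * = beyond 3σ̂; sign = side of CL): 1:-C, 2:-C, 3:-B, 4:+C, 5:+B, 6:+C, 7:+B, 8:-B, 9:+*, 10:-C, 11:+C, 12:+C, 13:+B
Rule 1 (one point beyond the 3σ limits) is satisfied at point 9.

rule 1 at point 9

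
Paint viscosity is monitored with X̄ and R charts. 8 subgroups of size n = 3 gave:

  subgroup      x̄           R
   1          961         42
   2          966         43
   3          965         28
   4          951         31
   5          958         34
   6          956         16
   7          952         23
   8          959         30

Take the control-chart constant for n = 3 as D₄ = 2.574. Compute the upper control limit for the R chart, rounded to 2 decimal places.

R̄ = (42 + 43 + 28 + 31 + 34 + 16 + 23 + 30) / 8 = 247.0000 / 8 = 30.8750
UCL_R = D₄·R̄ = 2.574 × 30.8750 = 79.4722

79.47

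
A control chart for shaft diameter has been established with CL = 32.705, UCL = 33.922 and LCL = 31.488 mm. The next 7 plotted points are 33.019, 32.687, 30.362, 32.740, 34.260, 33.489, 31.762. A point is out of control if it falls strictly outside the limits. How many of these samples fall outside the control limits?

Compare each point to [31.488, 33.922]: sample 3 = 30.362 < LCL; sample 5 = 34.260 > UCL.

2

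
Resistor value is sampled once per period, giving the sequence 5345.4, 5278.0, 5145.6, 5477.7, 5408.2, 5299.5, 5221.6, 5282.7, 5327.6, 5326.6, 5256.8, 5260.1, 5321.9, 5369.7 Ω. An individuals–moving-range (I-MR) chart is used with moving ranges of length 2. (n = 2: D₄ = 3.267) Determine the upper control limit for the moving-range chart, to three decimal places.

270.834

Moving ranges: 67.4, 132.4, 332.1, 69.5, 108.7, 77.9, 61.1, 44.9, 1.0, 69.8, 3.3, 61.8, 47.8; M̄R̄ = 1077.7000 / 13 = 82.9000
UCL_MR = D₄·M̄R̄ = 3.267 × 82.9000 = 270.8343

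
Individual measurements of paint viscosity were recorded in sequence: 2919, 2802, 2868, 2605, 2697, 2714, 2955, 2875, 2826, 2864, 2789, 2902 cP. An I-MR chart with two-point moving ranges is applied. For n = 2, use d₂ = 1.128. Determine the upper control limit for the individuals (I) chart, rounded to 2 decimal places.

3096.29

X̄ = (2919 + 2802 + 2868 + 2605 + 2697 + 2714 + 2955 + 2875 + 2826 + 2864 + 2789 + 2902) / 12 = 2818.0000
Moving ranges: 117, 66, 263, 92, 17, 241, 80, 49, 38, 75, 113; M̄R̄ = 1151.0000 / 11 = 104.6364
UCL = X̄ + 3·M̄R̄/d₂ = 2818.0000 + 3 × 104.6364 / 1.128 = 3096.2882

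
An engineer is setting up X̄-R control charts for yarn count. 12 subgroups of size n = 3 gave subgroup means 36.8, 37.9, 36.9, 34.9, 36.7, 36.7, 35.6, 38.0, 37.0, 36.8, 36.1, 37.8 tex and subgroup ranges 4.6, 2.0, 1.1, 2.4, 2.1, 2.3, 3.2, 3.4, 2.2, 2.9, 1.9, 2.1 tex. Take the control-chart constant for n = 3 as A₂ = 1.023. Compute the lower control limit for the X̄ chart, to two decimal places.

34.19

X̄̄ = (36.8 + 37.9 + 36.9 + 34.9 + 36.7 + 36.7 + 35.6 + 38.0 + 37.0 + 36.8 + 36.1 + 37.8) / 12 = 441.2000 / 12 = 36.7667
R̄ = (4.6 + 2.0 + 1.1 + 2.4 + 2.1 + 2.3 + 3.2 + 3.4 + 2.2 + 2.9 + 1.9 + 2.1) / 12 = 30.2000 / 12 = 2.5167
LCL = X̄̄ − A₂·R̄ = 36.7667 − 1.023 × 2.5167 = 34.1921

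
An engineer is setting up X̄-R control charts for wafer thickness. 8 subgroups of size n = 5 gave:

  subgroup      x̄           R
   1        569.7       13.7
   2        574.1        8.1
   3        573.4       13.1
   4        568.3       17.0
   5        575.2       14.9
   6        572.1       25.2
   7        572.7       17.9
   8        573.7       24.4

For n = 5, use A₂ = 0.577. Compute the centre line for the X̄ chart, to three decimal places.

572.400

X̄̄ = (569.7 + 574.1 + 573.4 + 568.3 + 575.2 + 572.1 + 572.7 + 573.7) / 8 = 4579.2000 / 8 = 572.4000
CL = X̄̄ = 572.4000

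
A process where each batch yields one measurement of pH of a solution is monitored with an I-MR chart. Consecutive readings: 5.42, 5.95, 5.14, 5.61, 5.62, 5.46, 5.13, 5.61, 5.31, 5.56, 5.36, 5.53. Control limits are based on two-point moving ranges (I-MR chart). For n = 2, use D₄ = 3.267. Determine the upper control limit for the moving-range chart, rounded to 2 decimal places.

Moving ranges: 0.53, 0.81, 0.47, 0.01, 0.16, 0.33, 0.48, 0.30, 0.25, 0.20, 0.17; M̄R̄ = 3.7100 / 11 = 0.3373
UCL_MR = D₄·M̄R̄ = 3.267 × 0.3373 = 1.1019

1.10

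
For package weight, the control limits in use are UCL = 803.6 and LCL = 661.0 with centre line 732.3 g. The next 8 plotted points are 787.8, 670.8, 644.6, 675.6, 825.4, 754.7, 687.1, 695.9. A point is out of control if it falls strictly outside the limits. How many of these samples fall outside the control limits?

2

Compare each point to [661.0, 803.6]: sample 3 = 644.6 < LCL; sample 5 = 825.4 > UCL.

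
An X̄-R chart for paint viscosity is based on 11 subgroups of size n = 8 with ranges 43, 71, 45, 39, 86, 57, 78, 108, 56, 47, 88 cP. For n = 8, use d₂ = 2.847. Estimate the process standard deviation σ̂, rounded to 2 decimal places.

R̄ = (43 + 71 + 45 + 39 + 86 + 57 + 78 + 108 + 56 + 47 + 88) / 11 = 65.2727
σ̂ = R̄ / d₂ = 65.2727 / 2.847 = 22.9268

22.93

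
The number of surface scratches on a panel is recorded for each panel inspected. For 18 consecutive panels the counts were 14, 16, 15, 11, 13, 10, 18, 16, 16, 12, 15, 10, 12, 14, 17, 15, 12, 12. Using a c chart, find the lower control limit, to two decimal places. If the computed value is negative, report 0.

2.64

c̄ = (14 + 16 + 15 + 11 + 13 + 10 + 18 + 16 + 16 + 12 + 15 + 10 + 12 + 14 + 17 + 15 + 12 + 12) / 18 = 248 / 18 = 13.7778
LCL = c̄ − 3√c̄ = 13.7778 − 3 × 3.7118 = 2.6422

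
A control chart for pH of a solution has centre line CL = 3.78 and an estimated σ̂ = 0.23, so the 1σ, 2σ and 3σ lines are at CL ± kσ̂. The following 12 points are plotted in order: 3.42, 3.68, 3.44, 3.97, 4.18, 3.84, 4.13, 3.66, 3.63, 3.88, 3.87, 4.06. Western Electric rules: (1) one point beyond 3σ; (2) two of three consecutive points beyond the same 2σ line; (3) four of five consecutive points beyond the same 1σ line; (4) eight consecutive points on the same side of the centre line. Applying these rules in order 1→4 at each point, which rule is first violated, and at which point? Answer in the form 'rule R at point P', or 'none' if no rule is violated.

Zone of each point (C = within 1σ̂, B = 1σ̂–2σ̂, A = 2σ̂–3σ̂, * = beyond 3σ̂; sign = side of CL): 1:-B, 2:-C, 3:-B, 4:+C, 5:+B, 6:+C, 7:+B, 8:-C, 9:-C, 10:+C, 11:+C, 12:+B
No rule fires across all 12 points.

none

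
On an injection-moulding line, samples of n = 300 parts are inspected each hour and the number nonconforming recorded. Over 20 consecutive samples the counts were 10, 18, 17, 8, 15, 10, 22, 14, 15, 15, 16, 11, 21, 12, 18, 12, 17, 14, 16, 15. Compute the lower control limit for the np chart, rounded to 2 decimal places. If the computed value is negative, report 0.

p̄ = Σdᵢ / (k·n) = 296 / (20 × 300) = 0.04933
LCL = np̄ − 3·√(np̄(1−p̄)) = 14.8000 − 3 × 3.7510 = 3.5471

3.55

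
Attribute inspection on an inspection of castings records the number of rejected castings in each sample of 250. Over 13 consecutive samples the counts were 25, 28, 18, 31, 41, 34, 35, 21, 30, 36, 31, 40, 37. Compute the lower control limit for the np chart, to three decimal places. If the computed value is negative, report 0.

p̄ = Σdᵢ / (k·n) = 407 / (13 × 250) = 0.12523
LCL = np̄ − 3·√(np̄(1−p̄)) = 31.3077 − 3 × 5.2333 = 15.6079

15.608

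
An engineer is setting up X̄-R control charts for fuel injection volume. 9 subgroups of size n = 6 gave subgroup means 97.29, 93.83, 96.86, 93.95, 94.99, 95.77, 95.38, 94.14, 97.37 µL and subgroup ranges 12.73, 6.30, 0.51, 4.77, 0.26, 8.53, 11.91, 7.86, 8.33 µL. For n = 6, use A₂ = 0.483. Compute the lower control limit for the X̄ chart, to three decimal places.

92.224

X̄̄ = (97.29 + 93.83 + 96.86 + 93.95 + 94.99 + 95.77 + 95.38 + 94.14 + 97.37) / 9 = 859.5800 / 9 = 95.5089
R̄ = (12.73 + 6.30 + 0.51 + 4.77 + 0.26 + 8.53 + 11.91 + 7.86 + 8.33) / 9 = 61.2000 / 9 = 6.8000
LCL = X̄̄ − A₂·R̄ = 95.5089 − 0.483 × 6.8000 = 92.2245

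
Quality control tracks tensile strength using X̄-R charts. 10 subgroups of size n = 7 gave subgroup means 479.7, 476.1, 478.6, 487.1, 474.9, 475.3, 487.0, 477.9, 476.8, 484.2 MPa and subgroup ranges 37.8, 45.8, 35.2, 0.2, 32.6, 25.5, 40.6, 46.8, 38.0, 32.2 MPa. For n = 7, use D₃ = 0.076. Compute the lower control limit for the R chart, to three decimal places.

R̄ = (37.8 + 45.8 + 35.2 + 0.2 + 32.6 + 25.5 + 40.6 + 46.8 + 38.0 + 32.2) / 10 = 334.7000 / 10 = 33.4700
LCL_R = D₃·R̄ = 0.076 × 33.4700 = 2.5437

2.544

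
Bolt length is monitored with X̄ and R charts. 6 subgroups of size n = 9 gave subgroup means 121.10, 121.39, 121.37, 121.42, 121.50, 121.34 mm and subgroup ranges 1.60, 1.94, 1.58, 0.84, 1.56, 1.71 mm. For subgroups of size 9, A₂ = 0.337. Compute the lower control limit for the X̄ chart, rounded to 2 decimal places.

120.83

X̄̄ = (121.10 + 121.39 + 121.37 + 121.42 + 121.50 + 121.34) / 6 = 728.1200 / 6 = 121.3533
R̄ = (1.60 + 1.94 + 1.58 + 0.84 + 1.56 + 1.71) / 6 = 9.2300 / 6 = 1.5383
LCL = X̄̄ − A₂·R̄ = 121.3533 − 0.337 × 1.5383 = 120.8349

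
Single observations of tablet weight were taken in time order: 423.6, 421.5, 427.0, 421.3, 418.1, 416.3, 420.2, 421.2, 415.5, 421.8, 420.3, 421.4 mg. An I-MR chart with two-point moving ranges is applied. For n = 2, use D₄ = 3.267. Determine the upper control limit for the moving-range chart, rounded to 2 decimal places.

11.23

Moving ranges: 2.1, 5.5, 5.7, 3.2, 1.8, 3.9, 1.0, 5.7, 6.3, 1.5, 1.1; M̄R̄ = 37.8000 / 11 = 3.4364
UCL_MR = D₄·M̄R̄ = 3.267 × 3.4364 = 11.2266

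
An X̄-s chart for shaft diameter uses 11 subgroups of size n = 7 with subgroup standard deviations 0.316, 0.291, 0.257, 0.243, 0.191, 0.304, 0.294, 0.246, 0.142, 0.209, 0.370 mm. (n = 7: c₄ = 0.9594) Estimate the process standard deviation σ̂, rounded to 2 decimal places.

s̄ = (0.316 + 0.291 + 0.257 + 0.243 + 0.191 + 0.304 + 0.294 + 0.246 + 0.142 + 0.209 + 0.370) / 11 = 0.2603
σ̂ = s̄ / c₄ = 0.2603 / 0.9594 = 0.2713

0.27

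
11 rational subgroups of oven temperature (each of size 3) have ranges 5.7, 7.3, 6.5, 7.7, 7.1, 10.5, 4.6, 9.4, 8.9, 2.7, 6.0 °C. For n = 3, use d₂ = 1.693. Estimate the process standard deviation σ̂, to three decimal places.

4.102

R̄ = (5.7 + 7.3 + 6.5 + 7.7 + 7.1 + 10.5 + 4.6 + 9.4 + 8.9 + 2.7 + 6.0) / 11 = 6.9455
σ̂ = R̄ / d₂ = 6.9455 / 1.693 = 4.1025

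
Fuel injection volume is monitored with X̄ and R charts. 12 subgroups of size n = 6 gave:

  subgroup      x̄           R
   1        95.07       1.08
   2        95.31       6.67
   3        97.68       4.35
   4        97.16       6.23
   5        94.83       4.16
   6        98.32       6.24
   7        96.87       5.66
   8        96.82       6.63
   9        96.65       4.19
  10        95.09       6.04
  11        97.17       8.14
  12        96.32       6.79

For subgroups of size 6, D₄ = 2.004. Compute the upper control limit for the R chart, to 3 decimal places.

R̄ = (1.08 + 6.67 + 4.35 + 6.23 + 4.16 + 6.24 + 5.66 + 6.63 + 4.19 + 6.04 + 8.14 + 6.79) / 12 = 66.1800 / 12 = 5.5150
UCL_R = D₄·R̄ = 2.004 × 5.5150 = 11.0521

11.052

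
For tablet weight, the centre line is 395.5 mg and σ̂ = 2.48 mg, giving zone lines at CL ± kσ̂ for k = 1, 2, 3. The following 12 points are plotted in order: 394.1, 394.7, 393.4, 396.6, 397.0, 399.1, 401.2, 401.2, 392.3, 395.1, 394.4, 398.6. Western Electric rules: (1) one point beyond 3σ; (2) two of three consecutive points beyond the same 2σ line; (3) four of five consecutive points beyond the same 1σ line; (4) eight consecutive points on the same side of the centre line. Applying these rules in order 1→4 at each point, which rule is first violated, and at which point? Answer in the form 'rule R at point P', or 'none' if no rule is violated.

Zone of each point (C = within 1σ̂, B = 1σ̂–2σ̂, A = 2σ̂–3σ̂, * = beyond 3σ̂; sign = side of CL): 1:-C, 2:-C, 3:-C, 4:+C, 5:+C, 6:+B, 7:+A, 8:+A, 9:-B, 10:-C, 11:-C, 12:+B
Rule 2 (two of three consecutive points beyond the same 2σ limit) is satisfied at point 8.

rule 2 at point 8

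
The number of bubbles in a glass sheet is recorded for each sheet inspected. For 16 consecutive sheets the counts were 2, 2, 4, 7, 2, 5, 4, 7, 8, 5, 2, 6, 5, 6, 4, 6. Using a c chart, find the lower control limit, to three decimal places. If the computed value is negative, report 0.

0.000

c̄ = (2 + 2 + 4 + 7 + 2 + 5 + 4 + 7 + 8 + 5 + 2 + 6 + 5 + 6 + 4 + 6) / 16 = 75 / 16 = 4.6875
LCL = c̄ − 3√c̄ = 4.6875 − 3 × 2.1651 = -1.8077 → 0 (cannot be negative)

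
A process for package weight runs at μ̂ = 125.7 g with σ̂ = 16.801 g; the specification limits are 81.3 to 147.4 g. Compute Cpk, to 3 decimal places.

0.431

Cpu = (USL − μ̂) / (3σ̂) = (147.4 − 125.7) / (3 × 16.801) = 0.4305; Cpl = (μ̂ − LSL) / (3σ̂) = (125.7 − 81.3) / (3 × 16.801) = 0.8809; Cpk = min(Cpu, Cpl) = 0.4305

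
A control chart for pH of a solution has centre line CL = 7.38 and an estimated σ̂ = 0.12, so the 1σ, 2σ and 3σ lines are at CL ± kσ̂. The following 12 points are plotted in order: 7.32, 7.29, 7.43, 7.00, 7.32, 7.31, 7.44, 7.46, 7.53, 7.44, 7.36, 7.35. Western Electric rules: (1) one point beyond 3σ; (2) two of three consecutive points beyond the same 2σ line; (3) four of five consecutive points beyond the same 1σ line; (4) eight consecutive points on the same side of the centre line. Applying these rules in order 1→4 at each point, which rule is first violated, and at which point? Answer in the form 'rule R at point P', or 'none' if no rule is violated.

rule 1 at point 4

Zone of each point (C = within 1σ̂, B = 1σ̂–2σ̂, A = 2σ̂–3σ̂, * = beyond 3σ̂; sign = side of CL): 1:-C, 2:-C, 3:+C, 4:-*, 5:-C, 6:-C, 7:+C, 8:+C, 9:+B, 10:+C, 11:-C, 12:-C
Rule 1 (one point beyond the 3σ limits) is satisfied at point 4.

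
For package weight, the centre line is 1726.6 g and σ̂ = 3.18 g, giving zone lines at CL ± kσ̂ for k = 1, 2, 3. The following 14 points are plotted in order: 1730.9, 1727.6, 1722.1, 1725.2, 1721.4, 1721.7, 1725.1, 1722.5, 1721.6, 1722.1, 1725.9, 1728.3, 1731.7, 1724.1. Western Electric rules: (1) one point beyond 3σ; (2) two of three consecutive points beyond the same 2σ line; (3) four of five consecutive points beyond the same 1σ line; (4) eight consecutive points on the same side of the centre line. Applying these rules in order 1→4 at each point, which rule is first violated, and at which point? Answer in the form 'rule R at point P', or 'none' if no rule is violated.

Zone of each point (C = within 1σ̂, B = 1σ̂–2σ̂, A = 2σ̂–3σ̂, * = beyond 3σ̂; sign = side of CL): 1:+B, 2:+C, 3:-B, 4:-C, 5:-B, 6:-B, 7:-C, 8:-B, 9:-B, 10:-B, 11:-C, 12:+C, 13:+B, 14:-C
Rule 3 (four of five consecutive points beyond the same 1σ limit) is satisfied at point 9.

rule 3 at point 9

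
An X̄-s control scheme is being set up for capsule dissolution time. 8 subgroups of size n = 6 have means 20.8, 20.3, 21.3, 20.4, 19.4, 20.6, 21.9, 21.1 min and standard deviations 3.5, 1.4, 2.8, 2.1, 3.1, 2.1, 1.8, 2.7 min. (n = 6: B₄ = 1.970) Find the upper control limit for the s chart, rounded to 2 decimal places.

s̄ = (3.5 + 1.4 + 2.8 + 2.1 + 3.1 + 2.1 + 1.8 + 2.7) / 8 = 2.4375
UCL_s = B₄·s̄ = 1.970 × 2.4375 = 4.8019

4.80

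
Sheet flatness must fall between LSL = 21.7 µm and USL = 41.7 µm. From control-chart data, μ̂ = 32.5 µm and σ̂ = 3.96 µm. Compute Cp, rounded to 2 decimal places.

Cp = (USL − LSL) / (6σ̂) = (41.7 − 21.7) / (6 × 3.96) = 20.0000 / 23.7600 = 0.8418

0.84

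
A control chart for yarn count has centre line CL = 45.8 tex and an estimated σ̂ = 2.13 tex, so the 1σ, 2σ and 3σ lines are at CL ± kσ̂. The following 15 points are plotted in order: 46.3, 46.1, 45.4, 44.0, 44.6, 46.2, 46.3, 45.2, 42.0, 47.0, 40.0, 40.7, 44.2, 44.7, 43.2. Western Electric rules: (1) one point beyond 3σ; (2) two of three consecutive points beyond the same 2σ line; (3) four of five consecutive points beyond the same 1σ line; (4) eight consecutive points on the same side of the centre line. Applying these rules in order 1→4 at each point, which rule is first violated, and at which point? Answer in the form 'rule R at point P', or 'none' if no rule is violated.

Zone of each point (C = within 1σ̂, B = 1σ̂–2σ̂, A = 2σ̂–3σ̂, * = beyond 3σ̂; sign = side of CL): 1:+C, 2:+C, 3:-C, 4:-C, 5:-C, 6:+C, 7:+C, 8:-C, 9:-B, 10:+C, 11:-A, 12:-A, 13:-C, 14:-C, 15:-B
Rule 2 (two of three consecutive points beyond the same 2σ limit) is satisfied at point 12.

rule 2 at point 12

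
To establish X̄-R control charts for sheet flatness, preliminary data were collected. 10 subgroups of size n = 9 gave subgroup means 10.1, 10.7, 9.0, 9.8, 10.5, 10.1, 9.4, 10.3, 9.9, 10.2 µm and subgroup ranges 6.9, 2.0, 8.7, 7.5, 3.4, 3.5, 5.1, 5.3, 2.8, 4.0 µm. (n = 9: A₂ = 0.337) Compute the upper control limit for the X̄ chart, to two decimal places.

X̄̄ = (10.1 + 10.7 + 9.0 + 9.8 + 10.5 + 10.1 + 9.4 + 10.3 + 9.9 + 10.2) / 10 = 100.0000 / 10 = 10.0000
R̄ = (6.9 + 2.0 + 8.7 + 7.5 + 3.4 + 3.5 + 5.1 + 5.3 + 2.8 + 4.0) / 10 = 49.2000 / 10 = 4.9200
UCL = X̄̄ + A₂·R̄ = 10.0000 + 0.337 × 4.9200 = 11.6580

11.66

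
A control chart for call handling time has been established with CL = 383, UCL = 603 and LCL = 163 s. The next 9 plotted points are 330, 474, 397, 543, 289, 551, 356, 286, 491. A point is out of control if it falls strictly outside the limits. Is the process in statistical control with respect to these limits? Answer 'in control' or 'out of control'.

in control

All 9 points lie within [163, 603].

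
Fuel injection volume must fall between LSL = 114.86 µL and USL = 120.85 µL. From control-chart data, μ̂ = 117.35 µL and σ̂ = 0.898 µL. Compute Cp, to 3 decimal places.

Cp = (USL − LSL) / (6σ̂) = (120.85 − 114.86) / (6 × 0.898) = 5.9900 / 5.3880 = 1.1117

1.112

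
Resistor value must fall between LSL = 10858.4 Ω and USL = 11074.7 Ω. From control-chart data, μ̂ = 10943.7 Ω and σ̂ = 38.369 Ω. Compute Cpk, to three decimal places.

Cpu = (USL − μ̂) / (3σ̂) = (11074.7 − 10943.7) / (3 × 38.369) = 1.1381; Cpl = (μ̂ − LSL) / (3σ̂) = (10943.7 − 10858.4) / (3 × 38.369) = 0.7410; Cpk = min(Cpu, Cpl) = 0.7410

0.741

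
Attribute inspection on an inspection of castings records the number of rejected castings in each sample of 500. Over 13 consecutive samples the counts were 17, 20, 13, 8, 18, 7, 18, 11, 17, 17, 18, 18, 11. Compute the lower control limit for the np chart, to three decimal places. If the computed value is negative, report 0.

3.460

p̄ = Σdᵢ / (k·n) = 193 / (13 × 500) = 0.02969
LCL = np̄ − 3·√(np̄(1−p̄)) = 14.8462 − 3 × 3.7954 = 3.4598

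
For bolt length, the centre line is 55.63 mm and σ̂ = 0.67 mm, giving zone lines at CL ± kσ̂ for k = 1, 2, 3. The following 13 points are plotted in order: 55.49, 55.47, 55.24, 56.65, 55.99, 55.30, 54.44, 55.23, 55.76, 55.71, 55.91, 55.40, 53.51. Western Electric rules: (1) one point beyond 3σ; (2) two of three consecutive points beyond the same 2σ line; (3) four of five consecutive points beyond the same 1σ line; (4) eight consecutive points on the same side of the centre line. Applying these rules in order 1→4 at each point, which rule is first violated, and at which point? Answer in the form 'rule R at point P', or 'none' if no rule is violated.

Zone of each point (C = within 1σ̂, B = 1σ̂–2σ̂, A = 2σ̂–3σ̂, * = beyond 3σ̂; sign = side of CL): 1:-C, 2:-C, 3:-C, 4:+B, 5:+C, 6:-C, 7:-B, 8:-C, 9:+C, 10:+C, 11:+C, 12:-C, 13:-*
Rule 1 (one point beyond the 3σ limits) is satisfied at point 13.

rule 1 at point 13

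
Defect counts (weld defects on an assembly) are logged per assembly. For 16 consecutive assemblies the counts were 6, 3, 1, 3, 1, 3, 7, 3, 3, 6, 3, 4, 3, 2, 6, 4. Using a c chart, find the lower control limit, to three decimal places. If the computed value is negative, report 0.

0.000

c̄ = (6 + 3 + 1 + 3 + 1 + 3 + 7 + 3 + 3 + 6 + 3 + 4 + 3 + 2 + 6 + 4) / 16 = 58 / 16 = 3.6250
LCL = c̄ − 3√c̄ = 3.6250 − 3 × 1.9039 = -2.0868 → 0 (cannot be negative)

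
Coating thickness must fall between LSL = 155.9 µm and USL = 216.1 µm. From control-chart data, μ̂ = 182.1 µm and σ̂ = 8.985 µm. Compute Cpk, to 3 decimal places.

Cpu = (USL − μ̂) / (3σ̂) = (216.1 − 182.1) / (3 × 8.985) = 1.2614; Cpl = (μ̂ − LSL) / (3σ̂) = (182.1 − 155.9) / (3 × 8.985) = 0.9720; Cpk = min(Cpu, Cpl) = 0.9720

0.972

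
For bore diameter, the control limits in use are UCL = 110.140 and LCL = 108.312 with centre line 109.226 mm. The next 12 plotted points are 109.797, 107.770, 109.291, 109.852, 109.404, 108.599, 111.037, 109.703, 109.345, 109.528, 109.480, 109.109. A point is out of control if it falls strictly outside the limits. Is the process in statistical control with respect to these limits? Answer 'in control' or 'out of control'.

out of control

Compare each point to [108.312, 110.140]: sample 2 = 107.770 < LCL; sample 7 = 111.037 > UCL.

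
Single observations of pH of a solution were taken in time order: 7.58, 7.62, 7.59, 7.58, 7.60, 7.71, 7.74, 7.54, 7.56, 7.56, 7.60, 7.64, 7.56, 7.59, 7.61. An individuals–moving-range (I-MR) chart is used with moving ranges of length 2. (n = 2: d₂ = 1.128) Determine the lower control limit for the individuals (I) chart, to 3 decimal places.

X̄ = (7.58 + 7.62 + 7.59 + 7.58 + 7.60 + 7.71 + 7.74 + 7.54 + 7.56 + 7.56 + 7.60 + 7.64 + 7.56 + 7.59 + 7.61) / 15 = 7.6053
Moving ranges: 0.04, 0.03, 0.01, 0.02, 0.11, 0.03, 0.20, 0.02, 0.00, 0.04, 0.04, 0.08, 0.03, 0.02; M̄R̄ = 0.6700 / 14 = 0.0479
LCL = X̄ − 3·M̄R̄/d₂ = 7.6053 − 3 × 0.0479 / 1.128 = 7.4781

7.478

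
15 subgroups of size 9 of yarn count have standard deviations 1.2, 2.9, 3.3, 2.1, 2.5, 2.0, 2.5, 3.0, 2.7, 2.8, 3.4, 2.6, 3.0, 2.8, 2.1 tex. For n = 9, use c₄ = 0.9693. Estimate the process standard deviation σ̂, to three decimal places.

s̄ = (1.2 + 2.9 + 3.3 + 2.1 + 2.5 + 2.0 + 2.5 + 3.0 + 2.7 + 2.8 + 3.4 + 2.6 + 3.0 + 2.8 + 2.1) / 15 = 2.5933
σ̂ = s̄ / c₄ = 2.5933 / 0.9693 = 2.6755

2.675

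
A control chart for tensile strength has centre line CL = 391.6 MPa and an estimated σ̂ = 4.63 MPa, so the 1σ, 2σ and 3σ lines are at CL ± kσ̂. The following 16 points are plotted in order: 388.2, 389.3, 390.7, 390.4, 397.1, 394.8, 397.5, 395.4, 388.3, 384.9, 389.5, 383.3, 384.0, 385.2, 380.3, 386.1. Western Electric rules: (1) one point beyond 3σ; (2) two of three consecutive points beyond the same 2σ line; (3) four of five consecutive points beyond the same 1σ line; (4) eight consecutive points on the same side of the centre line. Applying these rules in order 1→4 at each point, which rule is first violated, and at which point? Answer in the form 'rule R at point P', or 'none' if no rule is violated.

rule 3 at point 14

Zone of each point (C = within 1σ̂, B = 1σ̂–2σ̂, A = 2σ̂–3σ̂, * = beyond 3σ̂; sign = side of CL): 1:-C, 2:-C, 3:-C, 4:-C, 5:+B, 6:+C, 7:+B, 8:+C, 9:-C, 10:-B, 11:-C, 12:-B, 13:-B, 14:-B, 15:-A, 16:-B
Rule 3 (four of five consecutive points beyond the same 1σ limit) is satisfied at point 14.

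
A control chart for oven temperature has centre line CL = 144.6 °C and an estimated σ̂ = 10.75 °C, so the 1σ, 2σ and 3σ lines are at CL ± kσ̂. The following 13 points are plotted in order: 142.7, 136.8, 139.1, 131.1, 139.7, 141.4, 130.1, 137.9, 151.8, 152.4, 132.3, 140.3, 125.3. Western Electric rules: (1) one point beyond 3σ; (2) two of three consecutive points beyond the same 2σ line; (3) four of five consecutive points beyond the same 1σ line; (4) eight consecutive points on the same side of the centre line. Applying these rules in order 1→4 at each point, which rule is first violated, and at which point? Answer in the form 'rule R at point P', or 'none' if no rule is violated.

rule 4 at point 8

Zone of each point (C = within 1σ̂, B = 1σ̂–2σ̂, A = 2σ̂–3σ̂, * = beyond 3σ̂; sign = side of CL): 1:-C, 2:-C, 3:-C, 4:-B, 5:-C, 6:-C, 7:-B, 8:-C, 9:+C, 10:+C, 11:-B, 12:-C, 13:-B
Rule 4 (eight consecutive points on the same side of the centre line) is satisfied at point 8.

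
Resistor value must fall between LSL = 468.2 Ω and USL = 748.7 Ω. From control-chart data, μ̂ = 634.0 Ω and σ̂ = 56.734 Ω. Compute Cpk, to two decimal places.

0.67

Cpu = (USL − μ̂) / (3σ̂) = (748.7 − 634.0) / (3 × 56.734) = 0.6739; Cpl = (μ̂ − LSL) / (3σ̂) = (634.0 − 468.2) / (3 × 56.734) = 0.9741; Cpk = min(Cpu, Cpl) = 0.6739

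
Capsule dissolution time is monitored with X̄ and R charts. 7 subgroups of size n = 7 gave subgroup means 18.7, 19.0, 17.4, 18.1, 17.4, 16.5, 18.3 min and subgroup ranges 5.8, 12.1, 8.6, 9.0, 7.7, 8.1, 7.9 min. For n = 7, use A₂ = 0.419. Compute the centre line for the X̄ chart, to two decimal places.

17.91

X̄̄ = (18.7 + 19.0 + 17.4 + 18.1 + 17.4 + 16.5 + 18.3) / 7 = 125.4000 / 7 = 17.9143
CL = X̄̄ = 17.9143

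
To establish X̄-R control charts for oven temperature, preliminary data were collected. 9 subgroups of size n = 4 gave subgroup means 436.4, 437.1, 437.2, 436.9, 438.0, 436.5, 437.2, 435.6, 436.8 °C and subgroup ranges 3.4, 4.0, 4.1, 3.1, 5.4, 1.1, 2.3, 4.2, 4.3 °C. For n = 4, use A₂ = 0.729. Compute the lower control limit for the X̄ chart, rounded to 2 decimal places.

434.27

X̄̄ = (436.4 + 437.1 + 437.2 + 436.9 + 438.0 + 436.5 + 437.2 + 435.6 + 436.8) / 9 = 3931.7000 / 9 = 436.8556
R̄ = (3.4 + 4.0 + 4.1 + 3.1 + 5.4 + 1.1 + 2.3 + 4.2 + 4.3) / 9 = 31.9000 / 9 = 3.5444
LCL = X̄̄ − A₂·R̄ = 436.8556 − 0.729 × 3.5444 = 434.2717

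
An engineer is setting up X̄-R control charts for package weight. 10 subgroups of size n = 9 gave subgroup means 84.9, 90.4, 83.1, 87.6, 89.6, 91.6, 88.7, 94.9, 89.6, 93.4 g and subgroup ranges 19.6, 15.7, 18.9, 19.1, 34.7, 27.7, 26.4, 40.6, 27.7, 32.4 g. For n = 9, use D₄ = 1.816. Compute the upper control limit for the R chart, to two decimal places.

R̄ = (19.6 + 15.7 + 18.9 + 19.1 + 34.7 + 27.7 + 26.4 + 40.6 + 27.7 + 32.4) / 10 = 262.8000 / 10 = 26.2800
UCL_R = D₄·R̄ = 1.816 × 26.2800 = 47.7245

47.72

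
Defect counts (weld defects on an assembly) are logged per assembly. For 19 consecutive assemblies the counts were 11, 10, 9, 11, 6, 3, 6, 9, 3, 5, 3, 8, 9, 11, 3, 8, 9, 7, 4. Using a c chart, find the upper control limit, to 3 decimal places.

15.102

c̄ = (11 + 10 + 9 + 11 + 6 + 3 + 6 + 9 + 3 + 5 + 3 + 8 + 9 + 11 + 3 + 8 + 9 + 7 + 4) / 19 = 135 / 19 = 7.1053
UCL = c̄ + 3√c̄ = 7.1053 + 3 × √7.1053 = 7.1053 + 3 × 2.6656 = 15.1020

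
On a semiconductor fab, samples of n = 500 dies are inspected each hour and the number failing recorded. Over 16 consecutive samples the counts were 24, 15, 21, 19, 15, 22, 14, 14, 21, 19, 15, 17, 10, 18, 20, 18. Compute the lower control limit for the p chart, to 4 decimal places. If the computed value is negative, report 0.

0.0105

p̄ = Σdᵢ / (k·n) = 282 / (16 × 500) = 0.03525
LCL = p̄ − 3·√(p̄(1−p̄)/n) = 0.03525 − 3 × 0.00825 = 0.01051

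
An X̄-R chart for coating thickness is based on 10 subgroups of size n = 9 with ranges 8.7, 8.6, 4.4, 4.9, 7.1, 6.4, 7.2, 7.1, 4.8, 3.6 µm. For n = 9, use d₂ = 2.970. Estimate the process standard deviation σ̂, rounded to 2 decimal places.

R̄ = (8.7 + 8.6 + 4.4 + 4.9 + 7.1 + 6.4 + 7.2 + 7.1 + 4.8 + 3.6) / 10 = 6.2800
σ̂ = R̄ / d₂ = 6.2800 / 2.970 = 2.1145

2.11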